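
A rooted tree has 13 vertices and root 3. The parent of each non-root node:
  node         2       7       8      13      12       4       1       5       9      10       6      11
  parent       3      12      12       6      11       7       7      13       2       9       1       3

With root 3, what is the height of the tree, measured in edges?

5 sits deepest: 3 → 11 → 12 → 7 → 1 → 6 → 13 → 5 — 7 edges from the root.

7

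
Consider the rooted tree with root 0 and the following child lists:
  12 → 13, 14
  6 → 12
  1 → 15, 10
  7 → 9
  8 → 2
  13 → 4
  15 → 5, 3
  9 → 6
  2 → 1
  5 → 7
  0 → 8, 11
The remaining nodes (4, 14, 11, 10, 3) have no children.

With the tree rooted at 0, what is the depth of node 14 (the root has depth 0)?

10

0 – 8 – 2 – 1 – 15 – 5 – 7 – 9 – 6 – 12 – 14 — 10 edges.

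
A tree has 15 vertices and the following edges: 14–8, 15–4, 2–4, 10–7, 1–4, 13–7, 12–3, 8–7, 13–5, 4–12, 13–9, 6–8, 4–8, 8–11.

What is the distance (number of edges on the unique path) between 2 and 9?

5

The path is 2 - 4 - 8 - 7 - 13 - 9, which has 5 edges.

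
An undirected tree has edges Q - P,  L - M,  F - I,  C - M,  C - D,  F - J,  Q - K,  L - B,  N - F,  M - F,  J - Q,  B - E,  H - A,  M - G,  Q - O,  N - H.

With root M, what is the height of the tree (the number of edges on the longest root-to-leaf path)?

4

K sits deepest: M–F–J–Q–K — 4 edges from the root.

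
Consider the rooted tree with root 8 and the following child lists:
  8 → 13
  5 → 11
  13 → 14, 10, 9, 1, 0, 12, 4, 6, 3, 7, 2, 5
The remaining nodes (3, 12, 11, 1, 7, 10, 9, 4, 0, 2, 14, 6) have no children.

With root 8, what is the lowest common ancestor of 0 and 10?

13

Path 0→root: 0 13 8; path 10→root: 10 13 8.
First common node: 13.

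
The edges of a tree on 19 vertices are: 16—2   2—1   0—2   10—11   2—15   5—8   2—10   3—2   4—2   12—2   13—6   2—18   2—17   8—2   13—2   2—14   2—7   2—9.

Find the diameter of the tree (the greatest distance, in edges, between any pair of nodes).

4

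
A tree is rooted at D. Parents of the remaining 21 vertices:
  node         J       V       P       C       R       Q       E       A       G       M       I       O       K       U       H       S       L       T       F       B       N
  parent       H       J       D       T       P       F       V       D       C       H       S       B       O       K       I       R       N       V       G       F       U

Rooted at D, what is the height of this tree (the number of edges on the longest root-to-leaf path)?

L sits deepest: D–P–R–S–I–H–J–V–T–C–G–F–B–O–K–U–N–L — 17 edges from the root.

17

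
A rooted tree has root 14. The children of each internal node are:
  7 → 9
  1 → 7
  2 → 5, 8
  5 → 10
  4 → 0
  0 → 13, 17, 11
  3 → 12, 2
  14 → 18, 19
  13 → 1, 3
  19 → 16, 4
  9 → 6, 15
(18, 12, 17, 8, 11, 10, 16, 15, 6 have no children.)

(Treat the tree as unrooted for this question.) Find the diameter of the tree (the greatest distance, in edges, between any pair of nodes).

9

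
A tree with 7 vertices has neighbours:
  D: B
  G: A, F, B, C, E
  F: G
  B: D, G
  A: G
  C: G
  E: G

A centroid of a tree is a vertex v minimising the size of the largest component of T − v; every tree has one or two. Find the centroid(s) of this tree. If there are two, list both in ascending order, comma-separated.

G

If G is removed the pieces have sizes 2, 1, 1, 1, 1, all ≤ ⌊7/2⌋ = 3.
No neighbour of G does as well, so G is the unique centroid.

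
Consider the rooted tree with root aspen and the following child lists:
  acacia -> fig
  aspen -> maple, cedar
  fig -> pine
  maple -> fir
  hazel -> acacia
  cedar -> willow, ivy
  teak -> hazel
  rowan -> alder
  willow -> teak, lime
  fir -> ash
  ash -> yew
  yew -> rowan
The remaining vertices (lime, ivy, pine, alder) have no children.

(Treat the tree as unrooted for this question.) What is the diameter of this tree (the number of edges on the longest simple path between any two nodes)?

13

Starting from pine, a farthest node is alder at distance 13.
One longest path: pine–fig–acacia–hazel–teak–willow–cedar–aspen–maple–fir–ash–yew–rowan–alder.
So the diameter is 13.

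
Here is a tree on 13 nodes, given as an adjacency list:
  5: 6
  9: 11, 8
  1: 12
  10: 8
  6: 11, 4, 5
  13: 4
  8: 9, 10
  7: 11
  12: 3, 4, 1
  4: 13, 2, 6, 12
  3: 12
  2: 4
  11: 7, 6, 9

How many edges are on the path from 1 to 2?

3

1–12–4–2: 3 edges.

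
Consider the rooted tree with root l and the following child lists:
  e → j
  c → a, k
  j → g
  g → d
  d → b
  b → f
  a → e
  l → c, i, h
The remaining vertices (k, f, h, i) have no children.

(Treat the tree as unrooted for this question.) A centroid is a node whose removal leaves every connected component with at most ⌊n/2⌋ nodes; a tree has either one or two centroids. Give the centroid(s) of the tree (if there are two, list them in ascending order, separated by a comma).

a, e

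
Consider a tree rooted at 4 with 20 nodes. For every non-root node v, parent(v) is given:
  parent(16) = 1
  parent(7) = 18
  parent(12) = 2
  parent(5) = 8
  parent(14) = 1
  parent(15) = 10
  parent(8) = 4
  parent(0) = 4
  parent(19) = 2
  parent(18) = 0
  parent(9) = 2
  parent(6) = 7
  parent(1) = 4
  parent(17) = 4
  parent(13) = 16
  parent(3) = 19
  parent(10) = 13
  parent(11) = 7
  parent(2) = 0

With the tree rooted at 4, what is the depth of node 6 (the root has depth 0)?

4–0–18–7–6 — 4 edges.

4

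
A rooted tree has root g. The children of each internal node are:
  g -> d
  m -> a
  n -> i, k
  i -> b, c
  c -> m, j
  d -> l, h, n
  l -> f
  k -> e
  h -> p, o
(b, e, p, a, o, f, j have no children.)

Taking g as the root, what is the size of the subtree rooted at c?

4

The subtree rooted at c contains: c, m, j, a — 4 nodes.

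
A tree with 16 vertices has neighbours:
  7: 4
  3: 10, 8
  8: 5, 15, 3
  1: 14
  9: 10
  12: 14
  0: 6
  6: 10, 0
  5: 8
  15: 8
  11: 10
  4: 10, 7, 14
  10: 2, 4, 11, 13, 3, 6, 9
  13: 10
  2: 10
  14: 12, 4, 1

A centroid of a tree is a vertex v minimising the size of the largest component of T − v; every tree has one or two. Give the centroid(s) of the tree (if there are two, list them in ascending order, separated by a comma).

If 10 is removed the pieces have sizes 5, 4, 2, 1, 1, 1, 1, all ≤ ⌊16/2⌋ = 8.
Every other node leaves some component of size > 8, so the centroid is unique.

10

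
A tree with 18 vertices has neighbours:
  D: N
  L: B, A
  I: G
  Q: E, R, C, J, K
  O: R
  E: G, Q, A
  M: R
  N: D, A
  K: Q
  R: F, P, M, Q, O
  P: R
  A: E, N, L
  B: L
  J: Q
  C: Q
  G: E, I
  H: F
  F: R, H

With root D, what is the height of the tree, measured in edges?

A deepest node is H, reached by D-N-A-E-Q-R-F-H.
That path has 7 edges, so the height is 7.

7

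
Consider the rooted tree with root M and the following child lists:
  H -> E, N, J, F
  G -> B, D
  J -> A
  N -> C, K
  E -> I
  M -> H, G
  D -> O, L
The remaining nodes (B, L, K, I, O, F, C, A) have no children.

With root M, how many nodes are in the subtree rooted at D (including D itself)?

Descendants of D (including itself): D, O, L. That's 3.

3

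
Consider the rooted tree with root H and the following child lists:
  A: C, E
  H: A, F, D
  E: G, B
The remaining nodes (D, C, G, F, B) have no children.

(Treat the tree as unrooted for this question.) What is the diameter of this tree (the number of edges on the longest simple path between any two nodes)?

4

A longest path is F-H-A-E-G, with 4 edges.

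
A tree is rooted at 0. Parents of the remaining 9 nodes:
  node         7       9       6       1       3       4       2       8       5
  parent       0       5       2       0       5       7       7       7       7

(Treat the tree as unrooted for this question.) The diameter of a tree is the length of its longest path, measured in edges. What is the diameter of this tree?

BFS from 9 reaches 1 last, at distance 4; BFS from 1 confirms no node is farther.
Path: 9 – 5 – 7 – 0 – 1.

4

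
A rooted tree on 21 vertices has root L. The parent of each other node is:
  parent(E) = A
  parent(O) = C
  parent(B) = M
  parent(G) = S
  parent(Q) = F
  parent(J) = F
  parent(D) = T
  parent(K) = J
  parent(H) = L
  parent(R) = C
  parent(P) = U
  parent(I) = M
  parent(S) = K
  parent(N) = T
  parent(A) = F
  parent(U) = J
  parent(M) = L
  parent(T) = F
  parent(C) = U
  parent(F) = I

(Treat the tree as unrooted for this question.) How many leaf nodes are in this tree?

10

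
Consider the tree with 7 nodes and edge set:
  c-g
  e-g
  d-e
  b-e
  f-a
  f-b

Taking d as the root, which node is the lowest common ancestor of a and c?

Path a→root: a f b e d; path c→root: c g e d.
First common node: e.

e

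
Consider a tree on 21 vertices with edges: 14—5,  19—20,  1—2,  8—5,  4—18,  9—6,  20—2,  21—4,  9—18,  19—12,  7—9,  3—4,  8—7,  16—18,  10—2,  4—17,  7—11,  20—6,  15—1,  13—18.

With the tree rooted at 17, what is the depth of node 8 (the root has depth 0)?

Climbing from 8 to the root: 8 – 7 – 9 – 18 – 4 – 17. That's 5 steps.

5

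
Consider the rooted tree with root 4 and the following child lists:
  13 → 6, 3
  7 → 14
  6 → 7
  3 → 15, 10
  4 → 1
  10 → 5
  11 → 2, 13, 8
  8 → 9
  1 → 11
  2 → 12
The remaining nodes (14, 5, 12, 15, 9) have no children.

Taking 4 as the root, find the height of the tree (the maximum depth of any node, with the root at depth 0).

A deepest node is 14, reached by 4 → 1 → 11 → 13 → 6 → 7 → 14.
That path has 6 edges, so the height is 6.

6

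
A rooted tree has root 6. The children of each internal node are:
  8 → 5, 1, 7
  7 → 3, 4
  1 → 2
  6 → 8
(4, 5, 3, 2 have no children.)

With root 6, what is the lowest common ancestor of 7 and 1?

8

Ancestors of 7 (toward the root): 7, 8, 6.
Ancestors of 1: 1, 8, 6.
The deepest node appearing in both lists is 8.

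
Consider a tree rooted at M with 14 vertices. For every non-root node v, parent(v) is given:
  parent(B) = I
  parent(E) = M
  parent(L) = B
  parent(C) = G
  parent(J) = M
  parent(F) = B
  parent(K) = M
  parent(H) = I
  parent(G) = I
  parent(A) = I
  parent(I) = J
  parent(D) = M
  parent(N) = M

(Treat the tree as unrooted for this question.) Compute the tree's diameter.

5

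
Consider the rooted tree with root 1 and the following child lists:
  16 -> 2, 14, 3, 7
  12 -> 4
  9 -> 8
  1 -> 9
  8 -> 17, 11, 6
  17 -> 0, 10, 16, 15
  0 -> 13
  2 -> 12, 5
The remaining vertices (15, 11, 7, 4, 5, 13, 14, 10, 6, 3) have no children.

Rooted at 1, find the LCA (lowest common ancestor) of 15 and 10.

17

15's ancestor chain is 15, 17, 8, 9, 1 and 10's is 10, 17, 8, 9, 1; they first meet at 17.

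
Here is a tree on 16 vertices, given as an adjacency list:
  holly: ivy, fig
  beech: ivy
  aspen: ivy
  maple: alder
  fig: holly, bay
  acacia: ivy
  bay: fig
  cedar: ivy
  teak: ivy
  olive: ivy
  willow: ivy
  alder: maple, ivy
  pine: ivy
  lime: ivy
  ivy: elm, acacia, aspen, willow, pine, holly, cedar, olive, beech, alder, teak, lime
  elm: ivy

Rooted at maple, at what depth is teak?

Path from maple to teak: maple–alder–ivy–teak, which has 3 edges.

3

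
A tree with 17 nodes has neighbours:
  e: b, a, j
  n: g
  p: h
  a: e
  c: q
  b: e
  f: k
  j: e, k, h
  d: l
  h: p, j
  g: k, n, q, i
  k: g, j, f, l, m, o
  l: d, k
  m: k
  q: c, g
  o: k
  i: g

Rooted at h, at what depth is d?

4

Climbing from d to the root: d–l–k–j–h. That's 4 steps.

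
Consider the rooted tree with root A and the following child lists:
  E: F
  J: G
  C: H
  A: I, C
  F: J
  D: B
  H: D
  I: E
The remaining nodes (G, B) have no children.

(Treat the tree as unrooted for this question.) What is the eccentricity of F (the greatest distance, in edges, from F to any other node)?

7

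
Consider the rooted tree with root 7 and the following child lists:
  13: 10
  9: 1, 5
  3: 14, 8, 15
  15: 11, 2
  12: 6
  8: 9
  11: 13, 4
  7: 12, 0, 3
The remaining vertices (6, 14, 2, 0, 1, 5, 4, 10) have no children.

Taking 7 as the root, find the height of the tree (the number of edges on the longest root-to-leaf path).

A deepest node is 10, reached by 7–3–15–11–13–10.
That path has 5 edges, so the height is 5.

5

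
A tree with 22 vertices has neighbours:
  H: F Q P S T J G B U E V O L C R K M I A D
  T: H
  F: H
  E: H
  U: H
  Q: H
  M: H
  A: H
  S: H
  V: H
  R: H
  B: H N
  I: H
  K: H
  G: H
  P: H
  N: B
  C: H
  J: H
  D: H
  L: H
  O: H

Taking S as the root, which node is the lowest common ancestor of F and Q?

H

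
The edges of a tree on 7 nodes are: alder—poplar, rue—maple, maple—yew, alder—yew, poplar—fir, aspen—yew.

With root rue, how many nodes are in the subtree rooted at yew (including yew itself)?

5

yew's subtree: {yew, alder, aspen, poplar, fir}, size 5.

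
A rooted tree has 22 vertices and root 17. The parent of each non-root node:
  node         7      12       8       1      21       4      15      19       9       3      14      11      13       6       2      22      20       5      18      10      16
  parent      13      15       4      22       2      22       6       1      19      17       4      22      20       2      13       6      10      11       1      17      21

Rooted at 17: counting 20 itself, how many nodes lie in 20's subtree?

Descendants of 20 (including itself): 20, 13, 2, 7, 6, 21, 22, 15, 16, 4, 1, 11, 12, 14, 8, 19, 18, 5, 9. That's 19.

19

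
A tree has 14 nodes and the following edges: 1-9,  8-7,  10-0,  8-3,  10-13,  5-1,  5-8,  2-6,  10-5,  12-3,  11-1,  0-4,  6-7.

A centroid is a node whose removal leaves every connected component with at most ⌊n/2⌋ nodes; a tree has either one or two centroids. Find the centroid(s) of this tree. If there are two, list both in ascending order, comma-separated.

5

If 5 is removed the pieces have sizes 6, 4, 3, all ≤ ⌊14/2⌋ = 7.
No neighbour of 5 does as well, so 5 is the unique centroid.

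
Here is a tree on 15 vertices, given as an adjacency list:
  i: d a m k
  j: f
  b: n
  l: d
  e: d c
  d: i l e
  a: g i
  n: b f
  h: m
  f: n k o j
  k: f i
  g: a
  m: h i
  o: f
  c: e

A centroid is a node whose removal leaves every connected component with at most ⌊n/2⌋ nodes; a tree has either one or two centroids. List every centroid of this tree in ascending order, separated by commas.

i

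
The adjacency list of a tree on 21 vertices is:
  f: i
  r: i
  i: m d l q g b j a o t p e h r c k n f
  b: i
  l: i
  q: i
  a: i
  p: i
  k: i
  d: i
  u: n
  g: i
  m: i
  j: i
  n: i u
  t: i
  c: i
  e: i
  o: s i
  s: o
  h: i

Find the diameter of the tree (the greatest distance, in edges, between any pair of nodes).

A longest path is u-n-i-o-s, with 4 edges.

4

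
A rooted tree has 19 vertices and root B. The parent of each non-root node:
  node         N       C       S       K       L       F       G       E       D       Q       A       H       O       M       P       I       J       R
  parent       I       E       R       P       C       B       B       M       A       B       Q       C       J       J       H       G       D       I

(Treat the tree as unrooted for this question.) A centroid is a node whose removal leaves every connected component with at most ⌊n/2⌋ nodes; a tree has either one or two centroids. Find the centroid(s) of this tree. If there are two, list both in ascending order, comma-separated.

If D is removed the pieces have sizes 9, 9, all ≤ ⌊19/2⌋ = 9.
Every other node leaves some component of size > 9, so the centroid is unique.

D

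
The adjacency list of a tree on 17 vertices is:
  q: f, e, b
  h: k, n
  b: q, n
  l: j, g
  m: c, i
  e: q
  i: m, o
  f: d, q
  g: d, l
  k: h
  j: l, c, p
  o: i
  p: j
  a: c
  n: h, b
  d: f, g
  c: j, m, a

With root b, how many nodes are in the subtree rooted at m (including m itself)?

m's subtree: {m, i, o}, size 3.

3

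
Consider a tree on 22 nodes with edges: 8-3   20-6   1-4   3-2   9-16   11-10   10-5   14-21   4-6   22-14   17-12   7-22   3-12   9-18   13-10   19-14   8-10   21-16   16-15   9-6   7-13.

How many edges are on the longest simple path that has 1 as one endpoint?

14

A farthest node from 1 is 17.
The path 1 – 4 – 6 – 9 – 16 – 21 – 14 – 22 – 7 – 13 – 10 – 8 – 3 – 12 – 17 has 14 edges.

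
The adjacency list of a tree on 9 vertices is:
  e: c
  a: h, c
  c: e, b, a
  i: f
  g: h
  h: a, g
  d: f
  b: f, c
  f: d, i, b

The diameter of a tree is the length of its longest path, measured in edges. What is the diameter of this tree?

6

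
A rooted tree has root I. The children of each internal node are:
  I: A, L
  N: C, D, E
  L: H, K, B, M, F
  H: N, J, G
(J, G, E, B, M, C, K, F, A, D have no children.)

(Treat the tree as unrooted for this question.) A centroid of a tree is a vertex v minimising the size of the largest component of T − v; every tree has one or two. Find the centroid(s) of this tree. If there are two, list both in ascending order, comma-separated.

Delete H: the remaining components have sizes 7, 4, 1, 1. Max 7 ≤ 7, so H is a centroid.
L is adjacent to H and is also a centroid (the largest component after removing it is likewise 7).

H, L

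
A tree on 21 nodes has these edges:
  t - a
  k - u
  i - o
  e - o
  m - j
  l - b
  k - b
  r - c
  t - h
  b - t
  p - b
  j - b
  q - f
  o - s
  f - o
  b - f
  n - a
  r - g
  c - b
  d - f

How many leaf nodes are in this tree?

Exactly 12 nodes have a single neighbour: d, e, g, h, i, l, m, n, p, q, s, u.

12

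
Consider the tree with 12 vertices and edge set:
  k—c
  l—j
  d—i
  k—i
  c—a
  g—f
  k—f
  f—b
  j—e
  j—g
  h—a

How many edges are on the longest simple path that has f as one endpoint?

Distances from f peak at 4, attained at h.
f–k–c–a–h

4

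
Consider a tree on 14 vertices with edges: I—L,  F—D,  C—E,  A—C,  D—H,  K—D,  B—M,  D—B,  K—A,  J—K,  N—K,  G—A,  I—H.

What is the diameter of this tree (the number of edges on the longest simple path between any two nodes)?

7

BFS from L reaches E last, at distance 7; BFS from E confirms no node is farther.
Path: L - I - H - D - K - A - C - E.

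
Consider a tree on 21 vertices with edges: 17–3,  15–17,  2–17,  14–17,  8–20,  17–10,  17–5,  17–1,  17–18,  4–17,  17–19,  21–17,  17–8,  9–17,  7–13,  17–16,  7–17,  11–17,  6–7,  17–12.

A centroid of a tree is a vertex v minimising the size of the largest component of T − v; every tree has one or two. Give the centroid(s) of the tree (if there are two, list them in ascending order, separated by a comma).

Removing 17 splits the tree into components of sizes 3, 2, 1, 1, 1, 1, 1, 1, 1, 1, 1, 1, 1, 1, 1, 1, 1; the largest is 3 ≤ ⌊21/2⌋ = 10.
Every other node leaves some component of size > 10, so the centroid is unique.

17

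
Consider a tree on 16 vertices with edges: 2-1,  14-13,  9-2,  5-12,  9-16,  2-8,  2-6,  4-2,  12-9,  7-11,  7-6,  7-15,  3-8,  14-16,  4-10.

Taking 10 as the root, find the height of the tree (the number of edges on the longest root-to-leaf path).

The longest root-to-leaf path is 10-4-2-9-16-14-13 (6 edges).

6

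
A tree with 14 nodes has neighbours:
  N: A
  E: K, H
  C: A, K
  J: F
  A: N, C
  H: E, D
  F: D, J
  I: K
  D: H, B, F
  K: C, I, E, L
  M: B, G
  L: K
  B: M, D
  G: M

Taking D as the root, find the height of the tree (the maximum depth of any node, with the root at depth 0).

6

The longest root-to-leaf path is D-H-E-K-C-A-N (6 edges).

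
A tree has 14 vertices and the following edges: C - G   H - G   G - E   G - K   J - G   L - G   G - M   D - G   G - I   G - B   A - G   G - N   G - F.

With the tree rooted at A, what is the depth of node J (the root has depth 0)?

2

Path from A to J: A–G–J, which has 2 edges.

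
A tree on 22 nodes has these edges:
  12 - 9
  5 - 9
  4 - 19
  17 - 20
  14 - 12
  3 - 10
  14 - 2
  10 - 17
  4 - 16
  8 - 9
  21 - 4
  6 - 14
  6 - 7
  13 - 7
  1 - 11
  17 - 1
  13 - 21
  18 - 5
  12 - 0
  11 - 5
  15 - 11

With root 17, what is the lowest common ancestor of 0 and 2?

12

Path 0→root: 0 12 9 5 11 1 17; path 2→root: 2 14 12 9 5 11 1 17.
First common node: 12.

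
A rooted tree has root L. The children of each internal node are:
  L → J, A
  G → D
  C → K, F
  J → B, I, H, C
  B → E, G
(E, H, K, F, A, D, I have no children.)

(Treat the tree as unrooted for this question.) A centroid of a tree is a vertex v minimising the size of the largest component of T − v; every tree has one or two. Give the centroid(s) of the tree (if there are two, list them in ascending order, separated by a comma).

If J is removed the pieces have sizes 4, 3, 2, 1, 1, all ≤ ⌊12/2⌋ = 6.
No neighbour of J does as well, so J is the unique centroid.

J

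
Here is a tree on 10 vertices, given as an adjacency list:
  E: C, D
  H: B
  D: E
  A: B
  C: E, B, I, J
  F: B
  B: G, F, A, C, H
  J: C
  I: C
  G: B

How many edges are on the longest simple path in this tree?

4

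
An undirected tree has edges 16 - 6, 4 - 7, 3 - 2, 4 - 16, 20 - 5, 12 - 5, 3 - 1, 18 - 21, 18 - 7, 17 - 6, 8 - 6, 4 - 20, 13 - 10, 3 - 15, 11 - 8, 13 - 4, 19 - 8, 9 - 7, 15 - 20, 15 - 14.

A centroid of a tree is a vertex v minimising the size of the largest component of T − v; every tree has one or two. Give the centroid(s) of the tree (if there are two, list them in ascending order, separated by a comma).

4

If 4 is removed the pieces have sizes 8, 6, 4, 2, all ≤ ⌊21/2⌋ = 10.
Every other node leaves some component of size > 10, so the centroid is unique.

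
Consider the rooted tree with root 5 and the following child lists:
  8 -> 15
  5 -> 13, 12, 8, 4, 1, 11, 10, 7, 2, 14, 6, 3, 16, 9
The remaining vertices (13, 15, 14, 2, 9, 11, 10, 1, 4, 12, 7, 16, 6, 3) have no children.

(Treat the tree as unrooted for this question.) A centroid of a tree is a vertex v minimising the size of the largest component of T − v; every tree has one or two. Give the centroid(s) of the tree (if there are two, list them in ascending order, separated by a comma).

5

If 5 is removed the pieces have sizes 2, 1, 1, 1, 1, 1, 1, 1, 1, 1, 1, 1, 1, 1, all ≤ ⌊16/2⌋ = 8.
Every other node leaves some component of size > 8, so the centroid is unique.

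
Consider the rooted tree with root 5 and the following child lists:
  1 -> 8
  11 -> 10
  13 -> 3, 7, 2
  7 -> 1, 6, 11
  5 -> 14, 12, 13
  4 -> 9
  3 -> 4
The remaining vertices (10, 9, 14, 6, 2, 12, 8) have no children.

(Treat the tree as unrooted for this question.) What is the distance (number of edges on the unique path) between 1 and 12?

4

1 – 7 – 13 – 5 – 12: 4 edges.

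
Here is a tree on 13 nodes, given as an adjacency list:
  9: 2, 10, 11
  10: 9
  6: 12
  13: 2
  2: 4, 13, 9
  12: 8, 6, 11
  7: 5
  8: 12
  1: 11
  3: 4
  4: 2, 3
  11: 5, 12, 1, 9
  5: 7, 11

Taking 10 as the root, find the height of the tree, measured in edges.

4

7 sits deepest: 10 → 9 → 11 → 5 → 7 — 4 edges from the root.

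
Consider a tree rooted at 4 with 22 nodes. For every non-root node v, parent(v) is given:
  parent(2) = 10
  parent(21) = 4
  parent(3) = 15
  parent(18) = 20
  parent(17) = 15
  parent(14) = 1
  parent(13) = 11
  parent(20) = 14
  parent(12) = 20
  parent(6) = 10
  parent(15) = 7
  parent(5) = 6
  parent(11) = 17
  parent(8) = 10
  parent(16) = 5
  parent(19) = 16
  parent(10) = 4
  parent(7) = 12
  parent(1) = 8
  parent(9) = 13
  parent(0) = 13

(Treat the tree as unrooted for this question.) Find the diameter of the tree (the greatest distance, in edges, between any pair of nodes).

15

BFS from 19 reaches 9 last, at distance 15; BFS from 9 confirms no node is farther.
Path: 19–16–5–6–10–8–1–14–20–12–7–15–17–11–13–9.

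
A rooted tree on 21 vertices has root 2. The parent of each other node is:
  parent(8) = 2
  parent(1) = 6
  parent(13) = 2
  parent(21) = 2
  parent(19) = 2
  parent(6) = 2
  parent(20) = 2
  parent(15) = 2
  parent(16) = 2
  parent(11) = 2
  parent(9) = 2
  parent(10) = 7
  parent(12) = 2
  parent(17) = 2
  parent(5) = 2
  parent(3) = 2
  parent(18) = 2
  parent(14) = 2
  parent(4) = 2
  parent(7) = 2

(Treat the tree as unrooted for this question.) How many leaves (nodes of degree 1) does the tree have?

18

Degree-1 nodes: 1, 3, 4, 5, 8, 9, 10, 11, 12, 13, 14, 15, 16, 17, 18, 19, 20, 21 — 18 of them.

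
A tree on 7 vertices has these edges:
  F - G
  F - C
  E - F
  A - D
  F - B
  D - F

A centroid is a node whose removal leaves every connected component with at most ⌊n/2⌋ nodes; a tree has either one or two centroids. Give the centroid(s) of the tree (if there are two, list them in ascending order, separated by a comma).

F

If F is removed the pieces have sizes 2, 1, 1, 1, 1, all ≤ ⌊7/2⌋ = 3.
Every other node leaves some component of size > 3, so the centroid is unique.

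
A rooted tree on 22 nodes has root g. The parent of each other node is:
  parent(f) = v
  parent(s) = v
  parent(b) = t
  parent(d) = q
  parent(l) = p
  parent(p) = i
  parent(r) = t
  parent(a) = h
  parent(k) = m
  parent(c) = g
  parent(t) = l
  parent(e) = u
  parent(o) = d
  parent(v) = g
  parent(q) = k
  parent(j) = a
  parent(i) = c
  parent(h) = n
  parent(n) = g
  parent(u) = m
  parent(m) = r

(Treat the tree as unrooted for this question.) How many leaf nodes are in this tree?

Exactly 6 nodes have a single neighbour: b, e, f, j, o, s.

6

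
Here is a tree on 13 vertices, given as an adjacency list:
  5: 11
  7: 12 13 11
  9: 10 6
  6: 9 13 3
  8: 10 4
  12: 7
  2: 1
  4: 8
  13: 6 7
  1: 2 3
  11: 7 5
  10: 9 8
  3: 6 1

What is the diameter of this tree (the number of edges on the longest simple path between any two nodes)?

8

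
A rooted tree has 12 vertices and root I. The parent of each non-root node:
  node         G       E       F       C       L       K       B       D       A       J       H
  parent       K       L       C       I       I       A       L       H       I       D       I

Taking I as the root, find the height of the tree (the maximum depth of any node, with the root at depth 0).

3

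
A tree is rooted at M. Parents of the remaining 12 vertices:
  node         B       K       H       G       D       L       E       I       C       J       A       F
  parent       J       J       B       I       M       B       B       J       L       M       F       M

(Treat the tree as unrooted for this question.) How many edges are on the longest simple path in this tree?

6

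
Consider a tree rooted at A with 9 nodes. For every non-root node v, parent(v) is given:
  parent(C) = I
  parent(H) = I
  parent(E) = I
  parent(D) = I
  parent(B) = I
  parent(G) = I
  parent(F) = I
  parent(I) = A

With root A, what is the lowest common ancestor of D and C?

I

D's ancestor chain is D, I, A and C's is C, I, A; they first meet at I.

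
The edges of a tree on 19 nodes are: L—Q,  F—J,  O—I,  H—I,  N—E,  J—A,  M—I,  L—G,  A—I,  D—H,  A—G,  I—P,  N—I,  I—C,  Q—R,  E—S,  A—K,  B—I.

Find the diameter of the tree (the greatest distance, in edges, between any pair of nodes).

8

A longest path is R – Q – L – G – A – I – N – E – S, with 8 edges.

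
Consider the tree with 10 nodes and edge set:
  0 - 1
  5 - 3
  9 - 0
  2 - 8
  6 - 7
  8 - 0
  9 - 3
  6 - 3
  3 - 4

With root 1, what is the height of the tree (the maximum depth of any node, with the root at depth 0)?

5

7 sits deepest: 1 → 0 → 9 → 3 → 6 → 7 — 5 edges from the root.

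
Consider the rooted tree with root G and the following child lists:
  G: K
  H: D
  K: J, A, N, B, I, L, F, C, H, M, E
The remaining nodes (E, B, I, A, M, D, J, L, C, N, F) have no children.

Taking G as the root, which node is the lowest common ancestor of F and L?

K

F's ancestor chain is F, K, G and L's is L, K, G; they first meet at K.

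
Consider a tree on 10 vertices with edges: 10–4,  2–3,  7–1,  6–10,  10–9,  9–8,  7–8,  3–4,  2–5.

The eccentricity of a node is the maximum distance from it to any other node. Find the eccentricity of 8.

6

A farthest node from 8 is 5.
The path 8-9-10-4-3-2-5 has 6 edges.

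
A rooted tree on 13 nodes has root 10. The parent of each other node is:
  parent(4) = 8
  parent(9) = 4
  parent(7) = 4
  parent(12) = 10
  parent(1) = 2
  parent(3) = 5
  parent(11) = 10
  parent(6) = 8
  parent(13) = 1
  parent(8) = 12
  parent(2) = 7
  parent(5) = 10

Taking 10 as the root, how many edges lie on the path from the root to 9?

Climbing from 9 to the root: 9–4–8–12–10. That's 4 steps.

4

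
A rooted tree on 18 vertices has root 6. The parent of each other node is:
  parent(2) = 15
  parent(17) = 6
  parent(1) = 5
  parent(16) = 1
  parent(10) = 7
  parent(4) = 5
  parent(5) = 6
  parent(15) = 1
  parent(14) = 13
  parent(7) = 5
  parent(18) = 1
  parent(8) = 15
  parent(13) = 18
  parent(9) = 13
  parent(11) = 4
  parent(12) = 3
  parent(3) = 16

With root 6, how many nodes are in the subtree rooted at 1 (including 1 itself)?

1's subtree: {1, 18, 15, 16, 13, 2, 8, 3, 14, 9, 12}, size 11.

11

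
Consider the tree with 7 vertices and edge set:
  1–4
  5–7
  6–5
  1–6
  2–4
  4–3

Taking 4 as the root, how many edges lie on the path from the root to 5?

3

Path from 4 to 5: 4–1–6–5, which has 3 edges.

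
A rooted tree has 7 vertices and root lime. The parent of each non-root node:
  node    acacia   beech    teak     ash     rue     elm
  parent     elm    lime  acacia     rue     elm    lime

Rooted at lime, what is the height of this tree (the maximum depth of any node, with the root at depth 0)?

3

A deepest node is teak, reached by lime → elm → acacia → teak.
That path has 3 edges, so the height is 3.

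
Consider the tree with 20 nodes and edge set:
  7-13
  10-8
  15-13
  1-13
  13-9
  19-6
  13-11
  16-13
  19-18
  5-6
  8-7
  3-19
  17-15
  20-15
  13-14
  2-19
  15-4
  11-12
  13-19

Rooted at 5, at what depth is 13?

3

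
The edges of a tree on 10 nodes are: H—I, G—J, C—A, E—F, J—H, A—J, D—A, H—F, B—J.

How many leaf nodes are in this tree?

Degree-1 nodes: B, C, D, E, G, I — 6 of them.

6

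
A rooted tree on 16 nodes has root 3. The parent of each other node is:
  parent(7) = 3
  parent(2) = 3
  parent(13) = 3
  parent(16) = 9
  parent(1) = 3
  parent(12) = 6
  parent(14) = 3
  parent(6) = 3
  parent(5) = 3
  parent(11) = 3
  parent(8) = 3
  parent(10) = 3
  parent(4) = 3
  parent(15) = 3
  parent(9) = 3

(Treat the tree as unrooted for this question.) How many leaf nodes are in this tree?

13

Degree-1 nodes: 1, 2, 4, 5, 7, 8, 10, 11, 12, 13, 14, 15, 16 — 13 of them.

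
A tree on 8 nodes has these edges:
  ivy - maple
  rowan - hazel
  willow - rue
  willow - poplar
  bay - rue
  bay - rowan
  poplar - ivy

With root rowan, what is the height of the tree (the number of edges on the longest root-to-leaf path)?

6

The longest root-to-leaf path is rowan-bay-rue-willow-poplar-ivy-maple (6 edges).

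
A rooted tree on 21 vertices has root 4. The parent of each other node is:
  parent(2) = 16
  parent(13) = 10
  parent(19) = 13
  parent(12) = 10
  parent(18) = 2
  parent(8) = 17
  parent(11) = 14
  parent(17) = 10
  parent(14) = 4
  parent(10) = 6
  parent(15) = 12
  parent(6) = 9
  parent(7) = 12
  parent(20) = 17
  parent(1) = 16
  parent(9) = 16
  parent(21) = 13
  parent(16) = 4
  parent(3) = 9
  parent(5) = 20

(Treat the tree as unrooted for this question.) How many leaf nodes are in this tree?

Exactly 10 nodes have a single neighbour: 1, 3, 5, 7, 8, 11, 15, 18, 19, 21.

10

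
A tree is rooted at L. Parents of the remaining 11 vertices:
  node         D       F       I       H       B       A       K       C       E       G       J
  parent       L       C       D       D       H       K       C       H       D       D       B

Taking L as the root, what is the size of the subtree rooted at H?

7

H's subtree: {H, C, B, F, K, J, A}, size 7.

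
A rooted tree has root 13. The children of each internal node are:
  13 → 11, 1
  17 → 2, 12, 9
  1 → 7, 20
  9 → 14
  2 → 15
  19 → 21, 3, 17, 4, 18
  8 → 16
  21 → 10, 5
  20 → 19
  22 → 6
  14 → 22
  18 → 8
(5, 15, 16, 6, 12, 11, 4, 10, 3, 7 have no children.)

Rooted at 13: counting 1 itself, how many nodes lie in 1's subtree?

20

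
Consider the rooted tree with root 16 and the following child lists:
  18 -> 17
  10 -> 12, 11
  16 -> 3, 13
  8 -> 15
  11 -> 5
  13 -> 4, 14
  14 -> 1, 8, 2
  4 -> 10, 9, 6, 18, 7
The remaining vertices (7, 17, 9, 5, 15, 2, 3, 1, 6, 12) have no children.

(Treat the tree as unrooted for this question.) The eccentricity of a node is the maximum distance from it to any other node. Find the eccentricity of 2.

6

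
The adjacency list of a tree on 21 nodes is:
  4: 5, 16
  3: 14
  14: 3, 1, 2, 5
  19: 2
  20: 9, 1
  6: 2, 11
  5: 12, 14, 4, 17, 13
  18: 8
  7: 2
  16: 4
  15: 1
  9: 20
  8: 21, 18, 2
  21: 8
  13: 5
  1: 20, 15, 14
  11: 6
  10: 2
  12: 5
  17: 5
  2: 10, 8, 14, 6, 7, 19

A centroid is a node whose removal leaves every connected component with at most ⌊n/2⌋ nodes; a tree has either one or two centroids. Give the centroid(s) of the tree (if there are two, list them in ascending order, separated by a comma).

14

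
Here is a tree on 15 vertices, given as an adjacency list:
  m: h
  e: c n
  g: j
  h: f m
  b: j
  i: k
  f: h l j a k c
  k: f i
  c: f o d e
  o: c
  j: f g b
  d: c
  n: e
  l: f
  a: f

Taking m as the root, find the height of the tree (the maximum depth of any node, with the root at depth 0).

A deepest node is n, reached by m → h → f → c → e → n.
That path has 5 edges, so the height is 5.

5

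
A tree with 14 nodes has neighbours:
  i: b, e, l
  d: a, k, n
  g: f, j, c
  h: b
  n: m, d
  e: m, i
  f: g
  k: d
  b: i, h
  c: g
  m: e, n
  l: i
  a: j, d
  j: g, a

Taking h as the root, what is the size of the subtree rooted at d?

7

The subtree rooted at d contains: d, a, k, j, g, c, f — 7 nodes.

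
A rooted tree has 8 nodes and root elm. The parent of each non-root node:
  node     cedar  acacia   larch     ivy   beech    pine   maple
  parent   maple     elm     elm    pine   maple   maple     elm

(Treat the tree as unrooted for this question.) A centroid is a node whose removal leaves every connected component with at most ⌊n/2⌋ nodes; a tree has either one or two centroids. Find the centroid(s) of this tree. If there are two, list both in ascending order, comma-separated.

maple

Delete maple: the remaining components have sizes 3, 2, 1, 1. Max 3 ≤ 4, so maple is a centroid.
Every other node leaves some component of size > 4, so the centroid is unique.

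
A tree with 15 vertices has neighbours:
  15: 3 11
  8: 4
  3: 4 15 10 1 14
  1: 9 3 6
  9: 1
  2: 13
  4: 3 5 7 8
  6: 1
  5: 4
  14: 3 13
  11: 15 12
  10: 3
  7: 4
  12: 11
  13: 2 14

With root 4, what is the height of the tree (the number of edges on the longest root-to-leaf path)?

A deepest node is 2, reached by 4–3–14–13–2.
That path has 4 edges, so the height is 4.

4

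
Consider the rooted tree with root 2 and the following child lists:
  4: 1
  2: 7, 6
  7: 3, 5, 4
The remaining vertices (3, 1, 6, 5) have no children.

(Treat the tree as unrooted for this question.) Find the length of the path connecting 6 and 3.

The path is 6 – 2 – 7 – 3, which has 3 edges.

3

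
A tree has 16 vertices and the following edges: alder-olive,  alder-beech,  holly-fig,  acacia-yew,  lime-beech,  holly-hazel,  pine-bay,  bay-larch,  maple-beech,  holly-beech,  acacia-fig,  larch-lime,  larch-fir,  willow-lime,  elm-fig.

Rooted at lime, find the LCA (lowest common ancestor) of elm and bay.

lime

Path elm→root: elm fig holly beech lime; path bay→root: bay larch lime.
First common node: lime.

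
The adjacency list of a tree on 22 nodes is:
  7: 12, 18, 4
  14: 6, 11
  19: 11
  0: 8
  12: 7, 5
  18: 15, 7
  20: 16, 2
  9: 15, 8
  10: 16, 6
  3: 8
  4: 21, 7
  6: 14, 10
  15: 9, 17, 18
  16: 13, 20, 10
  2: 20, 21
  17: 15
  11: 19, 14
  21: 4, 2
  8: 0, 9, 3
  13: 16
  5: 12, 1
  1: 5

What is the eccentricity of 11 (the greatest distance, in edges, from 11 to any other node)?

14

The node farthest from 11 is 3 (0 also at distance 14), via 11 – 14 – 6 – 10 – 16 – 20 – 2 – 21 – 4 – 7 – 18 – 15 – 9 – 8 – 3 — 14 edges.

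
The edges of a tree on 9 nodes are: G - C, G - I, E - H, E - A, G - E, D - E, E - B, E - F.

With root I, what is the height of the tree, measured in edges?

The longest root-to-leaf path is I → G → E → A (3 edges).

3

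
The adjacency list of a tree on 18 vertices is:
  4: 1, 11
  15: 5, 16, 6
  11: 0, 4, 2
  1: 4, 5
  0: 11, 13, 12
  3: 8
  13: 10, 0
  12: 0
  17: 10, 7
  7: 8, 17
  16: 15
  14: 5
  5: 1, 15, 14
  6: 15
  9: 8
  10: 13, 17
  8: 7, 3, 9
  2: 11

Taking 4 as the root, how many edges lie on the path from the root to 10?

4

Climbing from 10 to the root: 10 – 13 – 0 – 11 – 4. That's 4 steps.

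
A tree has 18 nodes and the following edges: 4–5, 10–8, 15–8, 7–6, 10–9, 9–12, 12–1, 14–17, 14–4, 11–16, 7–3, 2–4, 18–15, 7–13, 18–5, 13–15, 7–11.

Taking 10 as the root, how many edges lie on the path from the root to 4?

5

Path from 10 to 4: 10–8–15–18–5–4, which has 5 edges.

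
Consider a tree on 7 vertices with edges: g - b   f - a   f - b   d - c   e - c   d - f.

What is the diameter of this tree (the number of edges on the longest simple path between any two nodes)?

5

A longest path is g – b – f – d – c – e, with 5 edges.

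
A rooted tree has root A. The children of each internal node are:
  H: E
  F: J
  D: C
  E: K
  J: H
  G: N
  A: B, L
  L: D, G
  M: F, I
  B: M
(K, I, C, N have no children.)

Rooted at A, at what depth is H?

5

Path from A to H: A–B–M–F–J–H, which has 5 edges.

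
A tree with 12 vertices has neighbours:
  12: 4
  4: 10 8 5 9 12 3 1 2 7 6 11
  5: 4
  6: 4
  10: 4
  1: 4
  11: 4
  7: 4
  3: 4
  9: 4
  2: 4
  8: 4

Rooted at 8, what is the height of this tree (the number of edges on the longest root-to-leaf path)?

2

A deepest node is 9, reached by 8-4-9.
That path has 2 edges, so the height is 2.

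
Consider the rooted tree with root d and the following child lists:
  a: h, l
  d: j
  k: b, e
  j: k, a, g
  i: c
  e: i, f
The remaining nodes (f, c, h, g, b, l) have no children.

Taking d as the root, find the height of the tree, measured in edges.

The longest root-to-leaf path is d–j–k–e–i–c (5 edges).

5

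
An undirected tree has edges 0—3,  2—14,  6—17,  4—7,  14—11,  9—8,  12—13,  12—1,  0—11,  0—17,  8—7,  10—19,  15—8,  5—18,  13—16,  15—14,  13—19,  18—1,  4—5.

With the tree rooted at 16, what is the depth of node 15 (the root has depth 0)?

Climbing from 15 to the root: 15 → 8 → 7 → 4 → 5 → 18 → 1 → 12 → 13 → 16. That's 9 steps.

9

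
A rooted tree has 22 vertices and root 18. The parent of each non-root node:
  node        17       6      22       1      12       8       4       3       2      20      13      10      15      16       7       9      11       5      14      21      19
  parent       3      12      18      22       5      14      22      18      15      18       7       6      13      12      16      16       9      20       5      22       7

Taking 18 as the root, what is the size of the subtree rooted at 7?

5

Descendants of 7 (including itself): 7, 13, 19, 15, 2. That's 5.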